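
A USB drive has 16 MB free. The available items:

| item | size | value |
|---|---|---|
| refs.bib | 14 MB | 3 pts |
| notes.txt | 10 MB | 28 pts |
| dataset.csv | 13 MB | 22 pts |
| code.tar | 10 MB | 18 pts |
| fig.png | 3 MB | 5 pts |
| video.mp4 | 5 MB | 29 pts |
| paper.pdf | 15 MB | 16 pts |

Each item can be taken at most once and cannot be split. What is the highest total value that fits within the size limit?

57 pts

Check high-value combinations within 16 MB:
- notes.txt+video.mp4: size 10+5=15, value 28+29=57
- code.tar+video.mp4: size 10+5=15, value 18+29=47
- fig.png+video.mp4: size 3+5=8, value 5+29=34
Best: 57 pts.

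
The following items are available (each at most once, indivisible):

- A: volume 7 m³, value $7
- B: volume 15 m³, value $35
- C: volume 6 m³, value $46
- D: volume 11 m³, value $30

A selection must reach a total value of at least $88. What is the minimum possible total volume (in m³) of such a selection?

Subsets with value ≥ 88, sorted by total volume:
- A+B+C: volume 28, value 88
- B+C+D: volume 32, value 111
- A+B+C+D: volume 39, value 118
Minimum volume: 28 m³.

28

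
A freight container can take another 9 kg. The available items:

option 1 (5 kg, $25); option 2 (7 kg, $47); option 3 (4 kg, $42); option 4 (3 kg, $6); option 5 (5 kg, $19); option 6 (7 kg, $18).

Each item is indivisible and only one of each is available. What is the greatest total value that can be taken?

$67

This is a 0/1 knapsack; check combinations near the capacity.
- option 1+option 3: weight 5+4=9, value 25+42=67
- option 3+option 5: weight 4+5=9, value 42+19=61
- option 3+option 4: weight 4+3=7, value 42+6=48
- option 2: weight 7, value 47
Best: $67.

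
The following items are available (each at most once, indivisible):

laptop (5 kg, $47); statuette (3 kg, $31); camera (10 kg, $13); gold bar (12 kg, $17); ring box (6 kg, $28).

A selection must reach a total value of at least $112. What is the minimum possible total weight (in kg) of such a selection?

24

Subsets with value ≥ 112, sorted by total weight:
- laptop+statuette+camera+ring box: weight 24, value 119
- laptop+statuette+gold bar+ring box: weight 26, value 123
- laptop+statuette+camera+gold bar+ring box: weight 36, value 136
Minimum weight: 24 kg.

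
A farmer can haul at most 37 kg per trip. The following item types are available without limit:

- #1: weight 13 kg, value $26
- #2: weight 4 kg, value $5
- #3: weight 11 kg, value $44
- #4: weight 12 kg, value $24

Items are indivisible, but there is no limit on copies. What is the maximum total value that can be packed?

$137

Best value-per-unit is #3 at 44/11; filling with it alone gives 3×44 = 132.
Optimal mix: 1×#2 + 3×#3 → weight 37, value 137.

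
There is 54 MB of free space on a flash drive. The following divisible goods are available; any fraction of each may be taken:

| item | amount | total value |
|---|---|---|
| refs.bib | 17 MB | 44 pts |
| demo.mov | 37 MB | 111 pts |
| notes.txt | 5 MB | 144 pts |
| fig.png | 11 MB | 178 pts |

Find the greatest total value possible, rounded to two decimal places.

435.59

Take in order of value per unit:
- notes.txt (144/5 per unit): all 5 → value 144, running total 144.00
- fig.png (178/11 per unit): all 11 → value 178, running total 322.00
- demo.mov (111/37 per unit): all 37 → value 111, running total 433.00
- refs.bib (44/17 per unit): 1 of 17 → value 1×44/17 = 2.5882, running total 435.59
Total 435.59.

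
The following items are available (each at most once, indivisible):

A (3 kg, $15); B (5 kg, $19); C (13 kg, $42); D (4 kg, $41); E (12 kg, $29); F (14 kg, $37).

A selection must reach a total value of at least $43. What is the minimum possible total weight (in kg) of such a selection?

Subsets with value ≥ 43, sorted by total weight:
- A+D: weight 7, value 56
- B+D: weight 9, value 60
- A+B+D: weight 12, value 75
- A+E: weight 15, value 44
Minimum weight: 7 kg.

7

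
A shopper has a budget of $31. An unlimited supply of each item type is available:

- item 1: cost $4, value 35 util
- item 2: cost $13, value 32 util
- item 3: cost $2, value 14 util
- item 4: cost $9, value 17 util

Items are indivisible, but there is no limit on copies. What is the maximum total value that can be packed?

Best value-per-unit is item 1 at 35/4; filling with it alone gives 7×35 = 245.
Optimal mix: 7×item 1 + 1×item 3 → cost 30, value 259.

259 util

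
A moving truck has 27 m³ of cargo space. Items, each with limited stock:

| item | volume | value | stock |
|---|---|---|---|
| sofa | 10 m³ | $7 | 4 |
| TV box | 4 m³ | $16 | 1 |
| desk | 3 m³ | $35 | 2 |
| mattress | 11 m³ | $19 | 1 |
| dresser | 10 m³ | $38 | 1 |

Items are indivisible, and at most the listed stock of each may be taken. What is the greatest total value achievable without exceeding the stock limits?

$127

Top feasible selections:
- 2×desk + 1×mattress + 1×dresser: volume 27, value 127
- 1×TV box + 2×desk + 1×dresser: volume 20, value 124
- 1×sofa + 2×desk + 1×dresser: volume 26, value 115
Best: $127.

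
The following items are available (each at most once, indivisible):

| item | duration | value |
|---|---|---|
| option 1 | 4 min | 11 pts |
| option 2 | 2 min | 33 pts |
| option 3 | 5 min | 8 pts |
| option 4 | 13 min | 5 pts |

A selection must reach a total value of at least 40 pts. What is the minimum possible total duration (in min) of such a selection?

6

Subsets with value ≥ 40, sorted by total duration:
- option 1+option 2: duration 6, value 44
- option 2+option 3: duration 7, value 41
- option 1+option 2+option 3: duration 11, value 52
- option 1+option 2+option 4: duration 19, value 49
Minimum duration: 6 min.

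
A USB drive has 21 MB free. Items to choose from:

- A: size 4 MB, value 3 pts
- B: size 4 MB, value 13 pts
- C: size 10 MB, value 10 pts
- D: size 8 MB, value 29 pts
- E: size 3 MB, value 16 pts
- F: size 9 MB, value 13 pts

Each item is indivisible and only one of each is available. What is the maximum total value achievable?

Check high-value combinations within 21 MB:
- A+B+D+E: size 4+4+8+3=19, value 3+13+29+16=61
- B+D+E: size 4+8+3=15, value 13+29+16=58
- D+E+F: size 8+3+9=20, value 29+16+13=58
- C+D+E: size 10+8+3=21, value 10+29+16=55
- B+D+F: size 4+8+9=21, value 13+29+13=55
Best: 61 pts.

61 pts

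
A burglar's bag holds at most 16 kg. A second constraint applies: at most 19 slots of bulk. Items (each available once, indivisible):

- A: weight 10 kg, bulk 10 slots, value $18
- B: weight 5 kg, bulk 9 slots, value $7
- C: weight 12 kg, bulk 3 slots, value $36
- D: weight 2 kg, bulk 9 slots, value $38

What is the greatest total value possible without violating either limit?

$74

Feasible sets respecting both limits:
- C+D: weight 14, bulk 12, value 74
- A+D: weight 12, bulk 19, value 56
- B+D: weight 7, bulk 18, value 45
- D: weight 2, bulk 9, value 38
Best: $74.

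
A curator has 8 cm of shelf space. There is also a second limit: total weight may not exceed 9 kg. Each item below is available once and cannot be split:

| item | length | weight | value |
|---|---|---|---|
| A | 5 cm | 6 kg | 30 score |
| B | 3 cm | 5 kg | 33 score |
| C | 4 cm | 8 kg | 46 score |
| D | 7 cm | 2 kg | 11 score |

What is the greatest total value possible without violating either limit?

Feasible sets respecting both limits:
- C: length 4, weight 8, value 46
- B: length 3, weight 5, value 33
- A: length 5, weight 6, value 30
Best: 46 score.

46 score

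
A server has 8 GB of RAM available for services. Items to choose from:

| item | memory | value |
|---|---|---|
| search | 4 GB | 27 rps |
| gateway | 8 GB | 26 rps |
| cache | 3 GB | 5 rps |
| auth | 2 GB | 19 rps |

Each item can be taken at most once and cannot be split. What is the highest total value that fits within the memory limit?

46 rps

Check high-value combinations within 8 GB:
- search+auth: memory 4+2=6, value 27+19=46
- search+cache: memory 4+3=7, value 27+5=32
- search: memory 4, value 27
- gateway: memory 8, value 26
Best: 46 rps.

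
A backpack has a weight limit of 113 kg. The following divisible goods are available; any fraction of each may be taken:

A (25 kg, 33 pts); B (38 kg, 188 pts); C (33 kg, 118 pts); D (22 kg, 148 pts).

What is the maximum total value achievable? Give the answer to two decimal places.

Take in order of value per unit:
- D (148/22 per unit): all 22 → value 148, running total 148.00
- B (188/38 per unit): all 38 → value 188, running total 336.00
- C (118/33 per unit): all 33 → value 118, running total 454.00
- A (33/25 per unit): 20 of 25 → value 20×33/25 = 26.4000, running total 480.40
Total 480.40.

480.40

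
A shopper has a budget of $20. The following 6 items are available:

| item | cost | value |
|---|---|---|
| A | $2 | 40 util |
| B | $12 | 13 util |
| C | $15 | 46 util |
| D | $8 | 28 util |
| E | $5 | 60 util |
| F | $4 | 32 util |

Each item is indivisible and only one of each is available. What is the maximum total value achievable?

Check high-value combinations within $20:
- A+D+E+F: cost 2+8+5+4=19, value 40+28+60+32=160
- A+E+F: cost 2+5+4=11, value 40+60+32=132
- A+D+E: cost 2+8+5=15, value 40+28+60=128
- D+E+F: cost 8+5+4=17, value 28+60+32=120
Best: 160 util.

160 util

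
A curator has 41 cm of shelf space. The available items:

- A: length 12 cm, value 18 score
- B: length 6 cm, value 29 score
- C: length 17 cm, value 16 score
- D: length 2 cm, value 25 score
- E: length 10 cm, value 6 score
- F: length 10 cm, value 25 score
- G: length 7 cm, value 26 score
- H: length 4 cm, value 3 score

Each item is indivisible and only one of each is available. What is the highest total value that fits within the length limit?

This is a 0/1 knapsack; check combinations near the capacity.
- A+B+D+F+G+H: length 12+6+2+10+7+4=41, value 18+29+25+25+26+3=126
- A+B+D+F+G: length 12+6+2+10+7=37, value 18+29+25+25+26=123
- B+D+E+F+G+H: length 6+2+10+10+7+4=39, value 29+25+6+25+26+3=114
- B+D+E+F+G: length 6+2+10+10+7=35, value 29+25+6+25+26=111
- B+D+F+G+H: length 6+2+10+7+4=29, value 29+25+25+26+3=108
Best: 126 score.

126 score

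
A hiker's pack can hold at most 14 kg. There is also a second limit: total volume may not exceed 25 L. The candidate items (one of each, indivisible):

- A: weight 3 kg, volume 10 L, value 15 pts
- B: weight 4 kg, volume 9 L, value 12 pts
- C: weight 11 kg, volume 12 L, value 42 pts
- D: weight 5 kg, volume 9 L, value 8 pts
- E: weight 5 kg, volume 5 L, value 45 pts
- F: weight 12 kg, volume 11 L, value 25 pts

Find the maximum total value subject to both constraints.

72 pts

Feasible sets respecting both limits:
- A+B+E: weight 12, volume 24, value 72
- A+D+E: weight 13, volume 24, value 68
- B+D+E: weight 14, volume 23, value 65
Best: 72 pts.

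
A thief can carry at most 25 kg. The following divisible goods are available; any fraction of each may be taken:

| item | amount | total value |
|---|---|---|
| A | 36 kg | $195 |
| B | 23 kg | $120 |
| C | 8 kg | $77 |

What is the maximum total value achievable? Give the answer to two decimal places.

169.08

Take in order of value per unit:
- C (77/8 per unit): all 8 → value 77, running total 77.00
- A (195/36 per unit): 17 of 36 → value 17×195/36 = 92.0833, running total 169.08
Total 169.08.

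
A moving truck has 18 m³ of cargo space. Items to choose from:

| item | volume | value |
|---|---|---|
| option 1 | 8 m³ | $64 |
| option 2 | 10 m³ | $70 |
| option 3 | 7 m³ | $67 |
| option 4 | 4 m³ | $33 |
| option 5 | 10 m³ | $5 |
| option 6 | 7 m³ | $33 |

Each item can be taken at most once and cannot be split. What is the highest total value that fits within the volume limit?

$137

This is a 0/1 knapsack; check combinations near the capacity.
- option 2+option 3: volume 10+7=17, value 70+67=137
- option 1+option 2: volume 8+10=18, value 64+70=134
- option 3+option 4+option 6: volume 7+4+7=18, value 67+33+33=133
- option 1+option 3: volume 8+7=15, value 64+67=131
Best: $137.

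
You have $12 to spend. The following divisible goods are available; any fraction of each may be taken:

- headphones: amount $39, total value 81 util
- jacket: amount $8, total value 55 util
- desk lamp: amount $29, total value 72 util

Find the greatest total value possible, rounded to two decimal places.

Take in order of value per unit:
- jacket (55/8 per unit): all 8 → value 55, running total 55.00
- desk lamp (72/29 per unit): 4 of 29 → value 4×72/29 = 9.9310, running total 64.93
Total 64.93.

64.93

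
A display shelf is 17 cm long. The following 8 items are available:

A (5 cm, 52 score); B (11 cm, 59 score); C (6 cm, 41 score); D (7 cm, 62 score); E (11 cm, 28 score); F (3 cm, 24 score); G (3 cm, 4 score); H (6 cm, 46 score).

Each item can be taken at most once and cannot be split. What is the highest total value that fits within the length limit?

This is a 0/1 knapsack; check combinations near the capacity.
- A+C+H: length 5+6+6=17, value 52+41+46=139
- A+D+F: length 5+7+3=15, value 52+62+24=138
- D+F+H: length 7+3+6=16, value 62+24+46=132
- C+D+F: length 6+7+3=16, value 41+62+24=127
- A+F+G+H: length 5+3+3+6=17, value 52+24+4+46=126
Best: 139 score.

139 score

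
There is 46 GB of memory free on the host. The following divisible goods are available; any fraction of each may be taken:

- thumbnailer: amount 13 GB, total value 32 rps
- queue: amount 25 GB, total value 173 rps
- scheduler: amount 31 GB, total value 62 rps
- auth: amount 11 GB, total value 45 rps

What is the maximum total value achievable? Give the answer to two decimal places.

Take in order of value per unit:
- queue (173/25 per unit): all 25 → value 173, running total 173.00
- auth (45/11 per unit): all 11 → value 45, running total 218.00
- thumbnailer (32/13 per unit): 10 of 13 → value 10×32/13 = 24.6154, running total 242.62
Total 242.62.

242.62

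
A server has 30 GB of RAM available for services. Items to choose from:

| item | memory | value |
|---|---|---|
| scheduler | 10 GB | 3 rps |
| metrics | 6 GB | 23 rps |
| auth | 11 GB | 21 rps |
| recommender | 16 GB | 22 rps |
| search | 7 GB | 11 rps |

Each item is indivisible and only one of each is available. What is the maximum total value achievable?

Check high-value combinations within 30 GB:
- metrics+recommender+search: memory 6+16+7=29, value 23+22+11=56
- metrics+auth+search: memory 6+11+7=24, value 23+21+11=55
- scheduler+metrics+auth: memory 10+6+11=27, value 3+23+21=47
Best: 56 rps.

56 rps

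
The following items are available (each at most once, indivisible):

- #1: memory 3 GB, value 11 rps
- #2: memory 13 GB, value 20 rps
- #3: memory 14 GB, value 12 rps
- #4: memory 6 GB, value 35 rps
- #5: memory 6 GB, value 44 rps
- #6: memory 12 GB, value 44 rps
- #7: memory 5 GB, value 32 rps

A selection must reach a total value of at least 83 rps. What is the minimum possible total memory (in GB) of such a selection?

14

Subsets with value ≥ 83, sorted by total memory:
- #1+#5+#7: memory 14, value 87
- #1+#4+#5: memory 15, value 90
- #4+#5+#7: memory 17, value 111
- #5+#6: memory 18, value 88
Minimum memory: 14 GB.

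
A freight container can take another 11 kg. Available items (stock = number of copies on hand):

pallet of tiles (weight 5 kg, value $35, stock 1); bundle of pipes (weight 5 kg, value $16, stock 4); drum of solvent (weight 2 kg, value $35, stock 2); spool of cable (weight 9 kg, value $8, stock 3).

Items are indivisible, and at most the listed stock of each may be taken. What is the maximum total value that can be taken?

Top feasible selections:
- 1×pallet of tiles + 2×drum of solvent: weight 9, value 105
- 1×bundle of pipes + 2×drum of solvent: weight 9, value 86
Best: $105.

$105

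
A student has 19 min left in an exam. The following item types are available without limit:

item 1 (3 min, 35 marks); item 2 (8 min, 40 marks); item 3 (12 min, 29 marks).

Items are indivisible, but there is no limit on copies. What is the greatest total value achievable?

210 marks

Best value-per-unit is item 1 at 35/3, and filling with it alone uses time 6×3=18. No mix of the others beats 6×35 = 210.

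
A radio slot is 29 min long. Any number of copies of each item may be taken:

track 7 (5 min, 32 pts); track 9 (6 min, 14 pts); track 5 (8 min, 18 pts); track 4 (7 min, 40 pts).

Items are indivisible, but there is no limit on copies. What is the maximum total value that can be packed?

Best value-per-unit is track 7 at 32/5; filling with it alone gives 5×32 = 160.
Optimal mix: 3×track 7 + 2×track 4 → duration 29, value 176.

176 pts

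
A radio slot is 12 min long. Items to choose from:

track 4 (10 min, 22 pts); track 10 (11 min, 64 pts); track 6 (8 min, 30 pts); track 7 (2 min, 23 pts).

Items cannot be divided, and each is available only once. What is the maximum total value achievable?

64 pts

Check high-value combinations within 12 min:
- track 10: duration 11, value 64
- track 6+track 7: duration 8+2=10, value 30+23=53
- track 4+track 7: duration 10+2=12, value 22+23=45
Best: 64 pts.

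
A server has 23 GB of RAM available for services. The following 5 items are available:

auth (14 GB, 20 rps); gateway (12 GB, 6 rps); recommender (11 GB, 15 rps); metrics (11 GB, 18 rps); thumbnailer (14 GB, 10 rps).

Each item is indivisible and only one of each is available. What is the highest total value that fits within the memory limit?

Check high-value combinations within 23 GB:
- recommender+metrics: memory 11+11=22, value 15+18=33
- gateway+metrics: memory 12+11=23, value 6+18=24
- gateway+recommender: memory 12+11=23, value 6+15=21
- auth: memory 14, value 20
- metrics: memory 11, value 18
Best: 33 rps.

33 rps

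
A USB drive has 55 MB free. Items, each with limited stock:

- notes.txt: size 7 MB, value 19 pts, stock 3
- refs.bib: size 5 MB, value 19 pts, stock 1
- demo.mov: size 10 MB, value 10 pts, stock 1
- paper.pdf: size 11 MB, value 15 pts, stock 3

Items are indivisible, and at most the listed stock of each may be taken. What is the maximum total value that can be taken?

Best selections within size 55 and stock limits:
- 3×notes.txt + 1×refs.bib + 2×paper.pdf: size 48, value 106
- 2×notes.txt + 1×refs.bib + 3×paper.pdf: size 52, value 102
Best: 106 pts.

106 pts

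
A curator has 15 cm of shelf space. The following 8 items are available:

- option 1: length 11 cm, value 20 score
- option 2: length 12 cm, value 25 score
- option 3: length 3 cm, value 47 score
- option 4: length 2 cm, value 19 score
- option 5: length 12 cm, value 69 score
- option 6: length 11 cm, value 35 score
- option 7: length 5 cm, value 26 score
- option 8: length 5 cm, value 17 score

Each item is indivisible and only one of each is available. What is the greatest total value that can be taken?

116 score

Check high-value combinations within 15 cm:
- option 3+option 5: length 3+12=15, value 47+69=116
- option 3+option 4+option 7+option 8: length 3+2+5+5=15, value 47+19+26+17=109
- option 3+option 4+option 7: length 3+2+5=10, value 47+19+26=92
- option 3+option 7+option 8: length 3+5+5=13, value 47+26+17=90
- option 4+option 5: length 2+12=14, value 19+69=88
Best: 116 score.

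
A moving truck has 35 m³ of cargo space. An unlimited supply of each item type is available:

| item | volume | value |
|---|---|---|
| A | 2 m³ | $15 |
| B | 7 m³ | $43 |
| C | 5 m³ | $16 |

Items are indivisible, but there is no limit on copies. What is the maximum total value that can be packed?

$255

Best value-per-unit is A at 15/2, and filling with it alone uses volume 17×2=34. No mix of the others beats 17×15 = 255.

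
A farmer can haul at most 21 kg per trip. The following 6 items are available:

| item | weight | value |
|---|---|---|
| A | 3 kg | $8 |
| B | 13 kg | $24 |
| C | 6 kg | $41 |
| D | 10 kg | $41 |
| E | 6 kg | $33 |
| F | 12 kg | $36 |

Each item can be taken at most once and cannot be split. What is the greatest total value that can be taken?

$90

Check high-value combinations within 21 kg:
- A+C+D: weight 3+6+10=19, value 8+41+41=90
- A+C+F: weight 3+6+12=21, value 8+41+36=85
- A+C+E: weight 3+6+6=15, value 8+41+33=82
Best: $90.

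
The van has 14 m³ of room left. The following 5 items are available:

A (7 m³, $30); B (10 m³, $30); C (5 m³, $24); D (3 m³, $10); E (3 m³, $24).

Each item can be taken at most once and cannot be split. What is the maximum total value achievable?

$64

This is a 0/1 knapsack; check combinations near the capacity.
- A+D+E: volume 7+3+3=13, value 30+10+24=64
- C+D+E: volume 5+3+3=11, value 24+10+24=58
- A+E: volume 7+3=10, value 30+24=54
- A+C: volume 7+5=12, value 30+24=54
Best: $64.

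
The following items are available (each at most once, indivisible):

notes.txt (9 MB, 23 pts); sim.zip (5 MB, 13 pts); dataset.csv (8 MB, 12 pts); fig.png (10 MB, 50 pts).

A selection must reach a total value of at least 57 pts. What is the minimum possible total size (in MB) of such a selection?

15

Subsets with value ≥ 57, sorted by total size:
- sim.zip+fig.png: size 15, value 63
- dataset.csv+fig.png: size 18, value 62
- notes.txt+fig.png: size 19, value 73
Minimum size: 15 MB.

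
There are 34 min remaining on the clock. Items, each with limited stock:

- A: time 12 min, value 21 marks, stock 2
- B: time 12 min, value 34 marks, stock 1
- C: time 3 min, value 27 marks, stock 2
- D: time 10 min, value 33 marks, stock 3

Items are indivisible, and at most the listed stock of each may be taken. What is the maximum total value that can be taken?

Best selections within time 34 and stock limits:
- 1×C + 3×D: time 33, value 126
- 1×B + 2×C + 1×D: time 28, value 121
Best: 126 marks.

126 marks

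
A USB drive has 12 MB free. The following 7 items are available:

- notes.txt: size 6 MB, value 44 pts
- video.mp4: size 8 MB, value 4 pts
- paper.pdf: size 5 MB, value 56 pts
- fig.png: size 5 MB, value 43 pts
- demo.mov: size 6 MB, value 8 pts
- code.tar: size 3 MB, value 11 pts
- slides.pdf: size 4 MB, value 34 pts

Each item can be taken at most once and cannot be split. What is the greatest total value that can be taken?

Check high-value combinations within 12 MB:
- paper.pdf+code.tar+slides.pdf: size 5+3+4=12, value 56+11+34=101
- notes.txt+paper.pdf: size 6+5=11, value 44+56=100
- paper.pdf+fig.png: size 5+5=10, value 56+43=99
- paper.pdf+slides.pdf: size 5+4=9, value 56+34=90
Best: 101 pts.

101 pts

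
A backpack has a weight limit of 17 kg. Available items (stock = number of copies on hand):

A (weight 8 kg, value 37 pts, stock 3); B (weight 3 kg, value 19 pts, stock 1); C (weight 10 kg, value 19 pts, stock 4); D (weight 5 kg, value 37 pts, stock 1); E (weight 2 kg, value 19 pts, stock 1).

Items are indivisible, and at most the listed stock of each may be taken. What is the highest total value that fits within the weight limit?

93 pts

Best selections within weight 17 and stock limits:
- 1×A + 1×D + 1×E: weight 15, value 93
- 1×A + 1×B + 1×D: weight 16, value 93
- 1×B + 1×D + 1×E: weight 10, value 75
Best: 93 pts.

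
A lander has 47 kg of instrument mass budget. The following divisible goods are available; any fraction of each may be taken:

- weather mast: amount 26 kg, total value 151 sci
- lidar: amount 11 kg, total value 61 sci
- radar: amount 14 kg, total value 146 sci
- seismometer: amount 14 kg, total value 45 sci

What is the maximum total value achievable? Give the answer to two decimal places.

Take in order of value per unit:
- radar (146/14 per unit): all 14 → value 146, running total 146.00
- weather mast (151/26 per unit): all 26 → value 151, running total 297.00
- lidar (61/11 per unit): 7 of 11 → value 7×61/11 = 38.8182, running total 335.82
Total 335.82.

335.82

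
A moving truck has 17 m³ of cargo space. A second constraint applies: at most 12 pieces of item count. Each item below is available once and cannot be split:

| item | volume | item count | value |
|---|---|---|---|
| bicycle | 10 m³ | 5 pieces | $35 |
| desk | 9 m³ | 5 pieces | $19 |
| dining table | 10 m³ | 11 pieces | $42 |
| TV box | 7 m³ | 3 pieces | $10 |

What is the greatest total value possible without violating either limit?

Feasible sets respecting both limits:
- bicycle+TV box: volume 17, item count 8, value 45
- dining table: volume 10, item count 11, value 42
- bicycle: volume 10, item count 5, value 35
- desk+TV box: volume 16, item count 8, value 29
Best: $45.

$45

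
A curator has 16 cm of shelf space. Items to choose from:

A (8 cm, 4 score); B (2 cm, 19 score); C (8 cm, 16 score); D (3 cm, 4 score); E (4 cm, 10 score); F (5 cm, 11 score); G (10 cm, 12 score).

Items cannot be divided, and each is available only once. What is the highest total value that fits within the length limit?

46 score

This is a 0/1 knapsack; check combinations near the capacity.
- B+C+F: length 2+8+5=15, value 19+16+11=46
- B+C+E: length 2+8+4=14, value 19+16+10=45
- B+D+E+F: length 2+3+4+5=14, value 19+4+10+11=44
- B+E+G: length 2+4+10=16, value 19+10+12=41
Best: 46 score.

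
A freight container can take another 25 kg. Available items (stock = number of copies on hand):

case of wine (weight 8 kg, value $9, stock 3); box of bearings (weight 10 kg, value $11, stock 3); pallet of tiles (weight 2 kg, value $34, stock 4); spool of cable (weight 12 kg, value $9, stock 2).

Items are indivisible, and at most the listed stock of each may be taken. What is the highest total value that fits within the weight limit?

$154

Best selections within weight 25 and stock limits:
- 2×case of wine + 4×pallet of tiles: weight 24, value 154
- 1×box of bearings + 4×pallet of tiles: weight 18, value 147
- 1×case of wine + 4×pallet of tiles: weight 16, value 145
- 4×pallet of tiles + 1×spool of cable: weight 20, value 145
Best: $154.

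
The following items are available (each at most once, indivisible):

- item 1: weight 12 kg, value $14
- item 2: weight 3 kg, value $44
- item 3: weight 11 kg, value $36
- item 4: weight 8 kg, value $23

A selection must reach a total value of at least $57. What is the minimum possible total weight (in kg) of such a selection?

11

Subsets with value ≥ 57, sorted by total weight:
- item 2+item 4: weight 11, value 67
- item 2+item 3: weight 14, value 80
- item 1+item 2: weight 15, value 58
Minimum weight: 11 kg.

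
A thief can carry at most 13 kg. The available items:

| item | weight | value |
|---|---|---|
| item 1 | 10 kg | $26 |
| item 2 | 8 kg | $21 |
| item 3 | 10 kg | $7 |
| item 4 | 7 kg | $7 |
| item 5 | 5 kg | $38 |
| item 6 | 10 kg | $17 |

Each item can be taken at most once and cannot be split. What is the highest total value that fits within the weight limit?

This is a 0/1 knapsack; check combinations near the capacity.
- item 2+item 5: weight 8+5=13, value 21+38=59
- item 4+item 5: weight 7+5=12, value 7+38=45
- item 5: weight 5, value 38
Best: $59.

$59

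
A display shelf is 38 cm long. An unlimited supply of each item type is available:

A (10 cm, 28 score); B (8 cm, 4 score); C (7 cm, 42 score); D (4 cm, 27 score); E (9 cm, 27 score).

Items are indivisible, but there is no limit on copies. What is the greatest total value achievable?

246 score

Best value-per-unit is D at 27/4; filling with it alone gives 9×27 = 243.
Optimal mix: 2×C + 6×D → length 38, value 246.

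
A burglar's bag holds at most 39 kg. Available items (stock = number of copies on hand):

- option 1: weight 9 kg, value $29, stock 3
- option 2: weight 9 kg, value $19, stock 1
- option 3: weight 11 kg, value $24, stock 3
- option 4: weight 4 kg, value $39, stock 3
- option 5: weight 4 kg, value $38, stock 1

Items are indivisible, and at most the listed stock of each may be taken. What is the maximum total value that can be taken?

$213

Best selections within weight 39 and stock limits:
- 2×option 1 + 3×option 4 + 1×option 5: weight 34, value 213
- 1×option 1 + 1×option 3 + 3×option 4 + 1×option 5: weight 36, value 208
- 3×option 1 + 3×option 4: weight 39, value 204
- 1×option 1 + 1×option 2 + 3×option 4 + 1×option 5: weight 34, value 203
Best: $213.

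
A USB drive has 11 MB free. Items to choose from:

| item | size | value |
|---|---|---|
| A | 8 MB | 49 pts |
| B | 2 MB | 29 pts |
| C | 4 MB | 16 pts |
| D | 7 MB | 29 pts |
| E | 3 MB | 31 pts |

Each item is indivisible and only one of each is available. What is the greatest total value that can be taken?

80 pts

This is a 0/1 knapsack; check combinations near the capacity.
- A+E: size 8+3=11, value 49+31=80
- A+B: size 8+2=10, value 49+29=78
- B+C+E: size 2+4+3=9, value 29+16+31=76
Best: 80 pts.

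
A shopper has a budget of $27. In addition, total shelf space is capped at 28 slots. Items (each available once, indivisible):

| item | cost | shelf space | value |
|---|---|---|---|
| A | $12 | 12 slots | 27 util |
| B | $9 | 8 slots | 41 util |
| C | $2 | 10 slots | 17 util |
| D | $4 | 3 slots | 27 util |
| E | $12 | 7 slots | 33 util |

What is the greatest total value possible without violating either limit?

Feasible sets respecting both limits:
- B+C+D+E: cost 27, shelf space 28, value 118
- B+D+E: cost 25, shelf space 18, value 101
- A+B+D: cost 25, shelf space 23, value 95
- B+C+E: cost 23, shelf space 25, value 91
Best: 118 util.

118 util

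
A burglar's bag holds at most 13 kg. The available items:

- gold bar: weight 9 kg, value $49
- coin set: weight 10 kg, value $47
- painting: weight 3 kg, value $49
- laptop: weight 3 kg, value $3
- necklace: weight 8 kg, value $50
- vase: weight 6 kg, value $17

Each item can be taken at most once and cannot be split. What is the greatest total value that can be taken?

This is a 0/1 knapsack; check combinations near the capacity.
- painting+necklace: weight 3+8=11, value 49+50=99
- gold bar+painting: weight 9+3=12, value 49+49=98
- coin set+painting: weight 10+3=13, value 47+49=96
Best: $99.

$99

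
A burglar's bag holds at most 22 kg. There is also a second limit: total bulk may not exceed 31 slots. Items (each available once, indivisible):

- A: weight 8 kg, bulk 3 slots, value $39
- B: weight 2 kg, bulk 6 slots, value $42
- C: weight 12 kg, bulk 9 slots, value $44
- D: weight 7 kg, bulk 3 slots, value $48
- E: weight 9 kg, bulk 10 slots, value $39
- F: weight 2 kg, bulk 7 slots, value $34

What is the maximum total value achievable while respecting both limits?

$163

Feasible sets respecting both limits:
- A+B+D+F: weight 19, bulk 19, value 163
- B+D+E+F: weight 20, bulk 26, value 163
- A+B+E+F: weight 21, bulk 26, value 154
- B+C+D: weight 21, bulk 18, value 134
Best: $163.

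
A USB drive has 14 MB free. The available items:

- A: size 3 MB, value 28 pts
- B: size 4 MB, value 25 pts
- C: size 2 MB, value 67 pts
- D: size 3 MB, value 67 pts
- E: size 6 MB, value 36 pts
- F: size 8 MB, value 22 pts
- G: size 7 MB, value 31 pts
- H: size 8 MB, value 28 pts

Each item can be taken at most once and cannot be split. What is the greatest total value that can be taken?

This is a 0/1 knapsack; check combinations near the capacity.
- A+C+D+E: size 3+2+3+6=14, value 28+67+67+36=198
- A+B+C+D: size 3+4+2+3=12, value 28+25+67+67=187
- C+D+E: size 2+3+6=11, value 67+67+36=170
- C+D+G: size 2+3+7=12, value 67+67+31=165
Best: 198 pts.

198 pts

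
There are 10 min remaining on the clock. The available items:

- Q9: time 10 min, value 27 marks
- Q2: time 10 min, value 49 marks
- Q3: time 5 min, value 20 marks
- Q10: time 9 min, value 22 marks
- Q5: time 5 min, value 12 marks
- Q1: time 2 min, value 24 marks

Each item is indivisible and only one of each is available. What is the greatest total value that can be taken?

Check high-value combinations within 10 min:
- Q2: time 10, value 49
- Q3+Q1: time 5+2=7, value 20+24=44
- Q5+Q1: time 5+2=7, value 12+24=36
Best: 49 marks.

49 marks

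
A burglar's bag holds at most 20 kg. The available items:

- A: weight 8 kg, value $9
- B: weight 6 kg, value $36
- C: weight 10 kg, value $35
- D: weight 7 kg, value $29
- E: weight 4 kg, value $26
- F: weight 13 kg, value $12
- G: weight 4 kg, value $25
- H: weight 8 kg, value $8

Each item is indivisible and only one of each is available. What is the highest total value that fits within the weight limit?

$97

Check high-value combinations within 20 kg:
- B+C+E: weight 6+10+4=20, value 36+35+26=97
- B+C+G: weight 6+10+4=20, value 36+35+25=96
- B+D+E: weight 6+7+4=17, value 36+29+26=91
- B+D+G: weight 6+7+4=17, value 36+29+25=90
Best: $97.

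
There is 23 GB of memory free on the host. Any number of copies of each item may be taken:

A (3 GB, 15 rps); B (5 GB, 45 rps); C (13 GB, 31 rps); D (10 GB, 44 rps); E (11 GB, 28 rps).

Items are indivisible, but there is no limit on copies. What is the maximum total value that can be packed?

Best value-per-unit is B at 45/5; filling with it alone gives 4×45 = 180.
Optimal mix: 1×A + 4×B → memory 23, value 195.

195 rps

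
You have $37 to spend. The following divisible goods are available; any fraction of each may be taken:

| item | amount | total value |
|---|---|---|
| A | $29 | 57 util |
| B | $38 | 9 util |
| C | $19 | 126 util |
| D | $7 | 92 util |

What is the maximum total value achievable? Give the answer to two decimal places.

239.62

Take in order of value per unit:
- D (92/7 per unit): all 7 → value 92, running total 92.00
- C (126/19 per unit): all 19 → value 126, running total 218.00
- A (57/29 per unit): 11 of 29 → value 11×57/29 = 21.6207, running total 239.62
Total 239.62.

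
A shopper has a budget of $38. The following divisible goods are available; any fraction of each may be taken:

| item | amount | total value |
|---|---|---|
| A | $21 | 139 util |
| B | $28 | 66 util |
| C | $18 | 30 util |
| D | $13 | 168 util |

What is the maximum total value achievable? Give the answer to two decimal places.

Take in order of value per unit:
- D (168/13 per unit): all 13 → value 168, running total 168.00
- A (139/21 per unit): all 21 → value 139, running total 307.00
- B (66/28 per unit): 4 of 28 → value 4×66/28 = 9.4286, running total 316.43
Total 316.43.

316.43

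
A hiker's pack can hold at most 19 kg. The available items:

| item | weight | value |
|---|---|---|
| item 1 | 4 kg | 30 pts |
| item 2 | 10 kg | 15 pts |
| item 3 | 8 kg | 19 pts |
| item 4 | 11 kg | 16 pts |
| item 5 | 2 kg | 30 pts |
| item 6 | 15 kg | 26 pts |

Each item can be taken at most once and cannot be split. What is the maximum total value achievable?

79 pts

Check high-value combinations within 19 kg:
- item 1+item 3+item 5: weight 4+8+2=14, value 30+19+30=79
- item 1+item 4+item 5: weight 4+11+2=17, value 30+16+30=76
- item 1+item 2+item 5: weight 4+10+2=16, value 30+15+30=75
- item 1+item 5: weight 4+2=6, value 30+30=60
Best: 79 pts.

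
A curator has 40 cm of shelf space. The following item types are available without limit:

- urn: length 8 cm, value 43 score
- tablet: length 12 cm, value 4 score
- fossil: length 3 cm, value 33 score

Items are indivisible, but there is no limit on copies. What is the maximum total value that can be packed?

429 score

Best value-per-unit is fossil at 33/3, and filling with it alone uses length 13×3=39. No mix of the others beats 13×33 = 429.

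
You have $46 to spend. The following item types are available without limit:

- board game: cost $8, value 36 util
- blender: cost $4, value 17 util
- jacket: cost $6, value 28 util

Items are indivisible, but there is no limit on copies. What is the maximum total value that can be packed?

213 util

Best value-per-unit is jacket at 28/6; filling with it alone gives 7×28 = 196.
Optimal mix: 1×blender + 7×jacket → cost 46, value 213.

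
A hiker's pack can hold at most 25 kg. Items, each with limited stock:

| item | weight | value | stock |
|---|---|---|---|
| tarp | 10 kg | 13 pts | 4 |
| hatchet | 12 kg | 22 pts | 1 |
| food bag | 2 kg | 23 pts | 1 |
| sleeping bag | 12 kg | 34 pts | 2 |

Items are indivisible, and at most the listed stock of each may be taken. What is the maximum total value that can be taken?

Best selections within weight 25 and stock limits:
- 1×tarp + 1×food bag + 1×sleeping bag: weight 24, value 70
- 2×sleeping bag: weight 24, value 68
Best: 70 pts.

70 pts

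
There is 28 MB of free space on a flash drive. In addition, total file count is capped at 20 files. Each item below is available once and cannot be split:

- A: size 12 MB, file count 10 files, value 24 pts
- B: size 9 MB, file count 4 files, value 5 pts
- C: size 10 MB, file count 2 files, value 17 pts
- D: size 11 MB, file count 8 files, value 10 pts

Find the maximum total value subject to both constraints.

Feasible sets respecting both limits:
- A+C: size 22, file count 12, value 41
- A+D: size 23, file count 18, value 34
- A+B: size 21, file count 14, value 29
Best: 41 pts.

41 pts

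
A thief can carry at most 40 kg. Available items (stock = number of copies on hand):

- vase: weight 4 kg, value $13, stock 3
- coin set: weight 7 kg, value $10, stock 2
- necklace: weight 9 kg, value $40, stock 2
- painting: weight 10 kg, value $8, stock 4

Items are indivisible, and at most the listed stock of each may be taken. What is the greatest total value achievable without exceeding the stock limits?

Best selections within weight 40 and stock limits:
- 3×vase + 1×coin set + 2×necklace: weight 37, value 129
- 3×vase + 2×necklace + 1×painting: weight 40, value 127
- 2×vase + 2×coin set + 2×necklace: weight 40, value 126
- 3×vase + 2×necklace: weight 30, value 119
Best: $129.

$129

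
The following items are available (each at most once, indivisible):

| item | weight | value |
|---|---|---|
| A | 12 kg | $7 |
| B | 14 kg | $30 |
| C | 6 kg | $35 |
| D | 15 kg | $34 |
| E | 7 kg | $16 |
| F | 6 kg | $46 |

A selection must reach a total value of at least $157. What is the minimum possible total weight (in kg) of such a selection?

48

Subsets with value ≥ 157, sorted by total weight:
- B+C+D+E+F: weight 48, value 161
- A+B+C+D+E+F: weight 60, value 168
Minimum weight: 48 kg.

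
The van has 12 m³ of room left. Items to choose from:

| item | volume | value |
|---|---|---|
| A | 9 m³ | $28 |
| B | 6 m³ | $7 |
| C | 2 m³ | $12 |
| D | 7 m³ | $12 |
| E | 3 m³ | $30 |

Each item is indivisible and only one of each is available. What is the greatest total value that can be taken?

Check high-value combinations within 12 m³:
- A+E: volume 9+3=12, value 28+30=58
- C+D+E: volume 2+7+3=12, value 12+12+30=54
- B+C+E: volume 6+2+3=11, value 7+12+30=49
Best: $58.

$58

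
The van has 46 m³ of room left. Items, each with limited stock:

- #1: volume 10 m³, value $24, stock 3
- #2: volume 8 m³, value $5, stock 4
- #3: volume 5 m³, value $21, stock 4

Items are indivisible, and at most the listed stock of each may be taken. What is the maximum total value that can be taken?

$135

Best selections within volume 46 and stock limits:
- 3×#1 + 3×#3: volume 45, value 135
- 2×#1 + 4×#3: volume 40, value 132
Best: $135.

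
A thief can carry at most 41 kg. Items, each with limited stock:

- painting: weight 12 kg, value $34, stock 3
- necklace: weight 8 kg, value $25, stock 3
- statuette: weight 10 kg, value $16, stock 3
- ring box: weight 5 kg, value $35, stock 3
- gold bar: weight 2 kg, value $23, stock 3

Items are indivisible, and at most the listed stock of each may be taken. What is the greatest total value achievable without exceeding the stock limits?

$233

Top feasible selections:
- 1×painting + 1×necklace + 3×ring box + 3×gold bar: weight 41, value 233
- 2×necklace + 3×ring box + 3×gold bar: weight 37, value 224
- 1×necklace + 1×statuette + 3×ring box + 3×gold bar: weight 39, value 215
Best: $233.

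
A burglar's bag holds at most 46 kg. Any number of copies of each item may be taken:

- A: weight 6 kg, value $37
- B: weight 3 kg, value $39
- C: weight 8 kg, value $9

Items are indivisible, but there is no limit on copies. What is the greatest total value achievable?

$585

Best value-per-unit is B at 39/3, and filling with it alone uses weight 15×3=45. No mix of the others beats 15×39 = 585.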